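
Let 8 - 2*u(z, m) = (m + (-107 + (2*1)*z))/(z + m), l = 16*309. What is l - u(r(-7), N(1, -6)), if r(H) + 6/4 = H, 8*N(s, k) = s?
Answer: 662951/134 ≈ 4947.4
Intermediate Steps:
N(s, k) = s/8
r(H) = -3/2 + H
l = 4944
u(z, m) = 4 - (-107 + m + 2*z)/(2*(m + z)) (u(z, m) = 4 - (m + (-107 + (2*1)*z))/(2*(z + m)) = 4 - (m + (-107 + 2*z))/(2*(m + z)) = 4 - (-107 + m + 2*z)/(2*(m + z)))
l - u(r(-7), N(1, -6)) = 4944 - (107 + 6*(-3/2 - 7) + 7*((⅛)*1))/(2*((⅛)*1 + (-3/2 - 7))) = 4944 - (107 + 6*(-17/2) + 7*(⅛))/(2*(⅛ - 17/2)) = 4944 - (107 - 51 + 7/8)/(2*(-67/8)) = 4944 - (-8)*455/(2*67*8) = 4944 - 1*(-455/134) = 4944 + 455/134 = 662951/134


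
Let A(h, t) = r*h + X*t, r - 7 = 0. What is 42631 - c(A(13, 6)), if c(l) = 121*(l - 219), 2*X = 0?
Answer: 58119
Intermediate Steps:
X = 0 (X = (½)*0 = 0)
r = 7 (r = 7 + 0 = 7)
A(h, t) = 7*h (A(h, t) = 7*h + 0*t = 7*h + 0 = 7*h)
c(l) = -26499 + 121*l (c(l) = 121*(-219 + l) = -26499 + 121*l)
42631 - c(A(13, 6)) = 42631 - (-26499 + 121*(7*13)) = 42631 - (-26499 + 121*91) = 42631 - (-26499 + 11011) = 42631 - 1*(-15488) = 42631 + 15488 = 58119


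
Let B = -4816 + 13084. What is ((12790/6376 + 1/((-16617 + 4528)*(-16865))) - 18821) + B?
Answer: -6857856819737277/649972580180 ≈ -10551.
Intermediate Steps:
B = 8268
((12790/6376 + 1/((-16617 + 4528)*(-16865))) - 18821) + B = ((12790/6376 + 1/((-16617 + 4528)*(-16865))) - 18821) + 8268 = ((12790*(1/6376) - 1/16865/(-12089)) - 18821) + 8268 = ((6395/3188 - 1/12089*(-1/16865)) - 18821) + 8268 = ((6395/3188 + 1/203880985) - 18821) + 8268 = (1303818902263/649972580180 - 18821) + 8268 = -12231830112665517/649972580180 + 8268 = -6857856819737277/649972580180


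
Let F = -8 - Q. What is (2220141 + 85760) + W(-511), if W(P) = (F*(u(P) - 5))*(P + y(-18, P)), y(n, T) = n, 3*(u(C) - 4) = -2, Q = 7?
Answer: 2292676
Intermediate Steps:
u(C) = 10/3 (u(C) = 4 + (⅓)*(-2) = 4 - ⅔ = 10/3)
F = -15 (F = -8 - 1*7 = -8 - 7 = -15)
W(P) = -450 + 25*P (W(P) = (-15*(10/3 - 5))*(P - 18) = (-15*(-5/3))*(-18 + P) = 25*(-18 + P) = -450 + 25*P)
(2220141 + 85760) + W(-511) = (2220141 + 85760) + (-450 + 25*(-511)) = 2305901 + (-450 - 12775) = 2305901 - 13225 = 2292676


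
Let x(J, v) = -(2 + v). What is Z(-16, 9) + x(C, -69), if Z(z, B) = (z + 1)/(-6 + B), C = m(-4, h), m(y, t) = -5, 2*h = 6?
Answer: 62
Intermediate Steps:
h = 3 (h = (½)*6 = 3)
C = -5
Z(z, B) = (1 + z)/(-6 + B)
x(J, v) = -2 - v
Z(-16, 9) + x(C, -69) = (1 - 16)/(-6 + 9) + (-2 - 1*(-69)) = -15/3 + (-2 + 69) = (⅓)*(-15) + 67 = -5 + 67 = 62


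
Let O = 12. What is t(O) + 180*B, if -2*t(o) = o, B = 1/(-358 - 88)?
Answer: -1428/223 ≈ -6.4036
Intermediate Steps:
B = -1/446 (B = 1/(-446) = -1/446 ≈ -0.0022422)
t(o) = -o/2
t(O) + 180*B = -1/2*12 + 180*(-1/446) = -6 - 90/223 = -1428/223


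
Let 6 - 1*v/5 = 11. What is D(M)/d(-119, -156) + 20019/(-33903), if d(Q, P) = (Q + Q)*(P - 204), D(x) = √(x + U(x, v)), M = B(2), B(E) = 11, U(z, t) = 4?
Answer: -6673/11301 + √15/85680 ≈ -0.59043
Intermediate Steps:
v = -25 (v = 30 - 5*11 = 30 - 55 = -25)
M = 11
D(x) = √(4 + x) (D(x) = √(x + 4) = √(4 + x))
d(Q, P) = 2*Q*(-204 + P) (d(Q, P) = (2*Q)*(-204 + P) = 2*Q*(-204 + P))
D(M)/d(-119, -156) + 20019/(-33903) = √(4 + 11)/((2*(-119)*(-204 - 156))) + 20019/(-33903) = √15/((2*(-119)*(-360))) + 20019*(-1/33903) = √15/85680 - 6673/11301 = -6673/11301 + √15/85680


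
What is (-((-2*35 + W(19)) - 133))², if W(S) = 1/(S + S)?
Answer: 59490369/1444 ≈ 41198.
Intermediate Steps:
W(S) = 1/(2*S)
(-((-2*35 + W(19)) - 133))² = (-((-2*35 + (½)/19) - 133))² = (-((-70 + (½)*(1/19)) - 133))² = (-((-70 + 1/38) - 133))² = (-(-2659/38 - 133))² = (-1*(-7713/38))² = (7713/38)² = 59490369/1444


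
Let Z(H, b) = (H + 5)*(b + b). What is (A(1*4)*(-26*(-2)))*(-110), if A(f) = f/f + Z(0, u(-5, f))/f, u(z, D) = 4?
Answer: -62920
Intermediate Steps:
Z(H, b) = 2*b*(5 + H) (Z(H, b) = (5 + H)*(2*b) = 2*b*(5 + H))
A(f) = 1 + 40/f (A(f) = f/f + (2*4*(5 + 0))/f = 1 + (2*4*5)/f = 1 + 40/f)
(A(1*4)*(-26*(-2)))*(-110) = (((40 + 1*4)/((1*4)))*(-26*(-2)))*(-110) = (((40 + 4)/4)*52)*(-110) = (((1/4)*44)*52)*(-110) = (11*52)*(-110) = 572*(-110) = -62920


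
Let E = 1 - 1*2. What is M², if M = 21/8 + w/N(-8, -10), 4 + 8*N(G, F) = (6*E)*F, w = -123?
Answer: 700569/3136 ≈ 223.40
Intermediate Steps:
E = -1 (E = 1 - 2 = -1)
N(G, F) = -½ - 3*F/4 (N(G, F) = -½ + ((6*(-1))*F)/8 = -½ + (-6*F)/8 = -½ - 3*F/4)
M = -837/56 (M = 21/8 - 123/(-½ - ¾*(-10)) = 21*(⅛) - 123/(-½ + 15/2) = 21/8 - 123/7 = -837/56 ≈ -14.946)
M² = (-837/56)² = 700569/3136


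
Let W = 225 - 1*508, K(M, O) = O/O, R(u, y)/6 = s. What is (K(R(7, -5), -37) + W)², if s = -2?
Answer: 79524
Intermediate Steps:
R(u, y) = -12 (R(u, y) = 6*(-2) = -12)
K(M, O) = 1
W = -283 (W = 225 - 508 = -283)
(K(R(7, -5), -37) + W)² = (1 - 283)² = (-282)² = 79524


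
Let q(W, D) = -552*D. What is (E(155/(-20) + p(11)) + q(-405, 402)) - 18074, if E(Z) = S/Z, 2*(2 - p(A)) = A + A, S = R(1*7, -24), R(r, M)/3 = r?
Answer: -16078610/67 ≈ -2.3998e+5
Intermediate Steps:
R(r, M) = 3*r
S = 21 (S = 3*(1*7) = 3*7 = 21)
p(A) = 2 - A (p(A) = 2 - (A + A)/2 = 2 - A)
E(Z) = 21/Z
(E(155/(-20) + p(11)) + q(-405, 402)) - 18074 = (21/(155/(-20) + (2 - 1*11)) - 552*402) - 18074 = (21/(155*(-1/20) + (2 - 11)) - 221904) - 18074 = (21/(-31/4 - 9) - 221904) - 18074 = (21/(-67/4) - 221904) - 18074 = (21*(-4/67) - 221904) - 18074 = (-84/67 - 221904) - 18074 = -14867652/67 - 18074 = -16078610/67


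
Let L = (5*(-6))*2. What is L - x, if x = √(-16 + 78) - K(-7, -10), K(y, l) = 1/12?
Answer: -719/12 - √62 ≈ -67.791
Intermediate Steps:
K(y, l) = 1/12 (K(y, l) = 1*(1/12) = 1/12)
L = -60 (L = -30*2 = -60)
x = -1/12 + √62 (x = √(-16 + 78) - 1*1/12 = √62 - 1/12 = -1/12 + √62 ≈ 7.7907)
L - x = -60 - (-1/12 + √62) = -60 + (1/12 - √62) = -719/12 - √62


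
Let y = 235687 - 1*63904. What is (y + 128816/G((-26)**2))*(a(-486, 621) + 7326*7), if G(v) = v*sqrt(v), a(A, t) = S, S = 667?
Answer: 19606765764997/2197 ≈ 8.9243e+9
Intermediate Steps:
a(A, t) = 667
y = 171783 (y = 235687 - 63904 = 171783)
G(v) = v**(3/2)
(y + 128816/G((-26)**2))*(a(-486, 621) + 7326*7) = (171783 + 128816/(((-26)**2)**(3/2)))*(667 + 7326*7) = (171783 + 128816/(676**(3/2)))*(667 + 51282) = (171783 + 128816/17576)*51949 = (171783 + 128816*(1/17576))*51949 = (171783 + 16102/2197)*51949 = (377423353/2197)*51949 = 19606765764997/2197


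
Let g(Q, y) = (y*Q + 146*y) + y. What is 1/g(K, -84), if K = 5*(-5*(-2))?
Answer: -1/16548 ≈ -6.0430e-5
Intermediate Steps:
K = 50 (K = 5*10 = 50)
g(Q, y) = 147*y + Q*y (g(Q, y) = (Q*y + 146*y) + y = (146*y + Q*y) + y = 147*y + Q*y)
1/g(K, -84) = 1/(-84*(147 + 50)) = 1/(-84*197) = 1/(-16548) = -1/16548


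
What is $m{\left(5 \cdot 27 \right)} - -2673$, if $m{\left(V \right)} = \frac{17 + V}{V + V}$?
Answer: $\frac{360931}{135} \approx 2673.6$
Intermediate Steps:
$m{\left(V \right)} = \frac{17 + V}{2 V}$
$m{\left(5 \cdot 27 \right)} - -2673 = \frac{17 + 5 \cdot 27}{2 \cdot 5 \cdot 27} - -2673 = \frac{17 + 135}{2 \cdot 135} + 2673 = \frac{1}{2} \cdot \frac{1}{135} \cdot 152 + 2673 = \frac{76}{135} + 2673 = \frac{360931}{135}$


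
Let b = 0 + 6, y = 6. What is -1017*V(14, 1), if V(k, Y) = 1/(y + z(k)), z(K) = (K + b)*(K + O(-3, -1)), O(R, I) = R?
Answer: -9/2 ≈ -4.5000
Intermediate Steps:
b = 6
z(K) = (-3 + K)*(6 + K) (z(K) = (K + 6)*(K - 3) = (6 + K)*(-3 + K) = (-3 + K)*(6 + K))
V(k, Y) = 1/(-12 + k**2 + 3*k) (V(k, Y) = 1/(6 + (-18 + k**2 + 3*k)) = 1/(-12 + k**2 + 3*k))
-1017*V(14, 1) = -1017/(-12 + 14**2 + 3*14) = -1017/(-12 + 196 + 42) = -1017/226 = -1017*1/226 = -9/2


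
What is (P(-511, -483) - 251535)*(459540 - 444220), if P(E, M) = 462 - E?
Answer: -3838609840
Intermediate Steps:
(P(-511, -483) - 251535)*(459540 - 444220) = ((462 - 1*(-511)) - 251535)*(459540 - 444220) = ((462 + 511) - 251535)*15320 = (973 - 251535)*15320 = -250562*15320 = -3838609840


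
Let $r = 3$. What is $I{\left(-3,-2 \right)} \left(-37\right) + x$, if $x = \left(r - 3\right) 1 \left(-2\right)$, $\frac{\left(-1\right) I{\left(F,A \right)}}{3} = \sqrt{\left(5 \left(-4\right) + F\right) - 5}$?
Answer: $222 i \sqrt{7} \approx 587.36 i$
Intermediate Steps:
$I{\left(F,A \right)} = - 3 \sqrt{-25 + F}$ ($I{\left(F,A \right)} = - 3 \sqrt{\left(5 \left(-4\right) + F\right) - 5} = - 3 \sqrt{\left(-20 + F\right) - 5} = - 3 \sqrt{-25 + F}$)
$x = 0$ ($x = \left(3 - 3\right) 1 \left(-2\right) = 0 \cdot 1 \left(-2\right) = 0 \left(-2\right) = 0$)
$I{\left(-3,-2 \right)} \left(-37\right) + x = - 3 \sqrt{-25 - 3} \left(-37\right) + 0 = - 3 \sqrt{-28} \left(-37\right) + 0 = - 3 \cdot 2 i \sqrt{7} \left(-37\right) + 0 = - 6 i \sqrt{7} \left(-37\right) + 0 = 222 i \sqrt{7} + 0 = 222 i \sqrt{7}$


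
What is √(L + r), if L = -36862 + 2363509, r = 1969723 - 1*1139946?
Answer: 2*√789106 ≈ 1776.6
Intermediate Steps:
r = 829777 (r = 1969723 - 1139946 = 829777)
L = 2326647
√(L + r) = √(2326647 + 829777) = √3156424 = 2*√789106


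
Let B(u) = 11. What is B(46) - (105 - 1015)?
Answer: 921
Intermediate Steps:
B(46) - (105 - 1015) = 11 - (105 - 1015) = 11 - 1*(-910) = 11 + 910 = 921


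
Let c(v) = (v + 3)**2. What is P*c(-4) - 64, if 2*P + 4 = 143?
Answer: 11/2 ≈ 5.5000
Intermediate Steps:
P = 139/2 (P = -2 + (1/2)*143 = -2 + 143/2 = 139/2 ≈ 69.500)
c(v) = (3 + v)**2
P*c(-4) - 64 = 139*(3 - 4)**2/2 - 64 = (139/2)*(-1)**2 - 64 = (139/2)*1 - 64 = 139/2 - 64 = 11/2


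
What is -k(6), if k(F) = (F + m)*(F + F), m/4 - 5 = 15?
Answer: -1032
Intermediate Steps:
m = 80 (m = 20 + 4*15 = 20 + 60 = 80)
k(F) = 2*F*(80 + F) (k(F) = (F + 80)*(F + F) = (80 + F)*(2*F) = 2*F*(80 + F))
-k(6) = -2*6*(80 + 6) = -2*6*86 = -1*1032 = -1032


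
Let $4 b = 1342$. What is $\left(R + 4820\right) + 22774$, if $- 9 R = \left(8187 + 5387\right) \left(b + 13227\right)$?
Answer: $- \frac{183849029}{9} \approx -2.0428 \cdot 10^{7}$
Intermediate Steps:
$b = \frac{671}{2}$ ($b = \frac{1}{4} \cdot 1342 = \frac{671}{2} \approx 335.5$)
$R = - \frac{184097375}{9}$ ($R = - \frac{\left(8187 + 5387\right) \left(\frac{671}{2} + 13227\right)}{9} = - \frac{13574 \cdot \frac{27125}{2}}{9} = \left(- \frac{1}{9}\right) 184097375 = - \frac{184097375}{9} \approx -2.0455 \cdot 10^{7}$)
$\left(R + 4820\right) + 22774 = \left(- \frac{184097375}{9} + 4820\right) + 22774 = - \frac{184053995}{9} + 22774 = - \frac{183849029}{9}$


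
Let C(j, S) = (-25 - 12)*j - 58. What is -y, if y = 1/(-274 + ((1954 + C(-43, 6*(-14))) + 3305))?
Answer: -1/6518 ≈ -0.00015342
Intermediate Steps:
C(j, S) = -58 - 37*j (C(j, S) = -37*j - 58 = -58 - 37*j)
y = 1/6518 (y = 1/(-274 + ((1954 + (-58 - 37*(-43))) + 3305)) = 1/(-274 + ((1954 + (-58 + 1591)) + 3305)) = 1/(-274 + ((1954 + 1533) + 3305)) = 1/(-274 + (3487 + 3305)) = 1/(-274 + 6792) = 1/6518 ≈ 0.00015342)
-y = -1*1/6518 = -1/6518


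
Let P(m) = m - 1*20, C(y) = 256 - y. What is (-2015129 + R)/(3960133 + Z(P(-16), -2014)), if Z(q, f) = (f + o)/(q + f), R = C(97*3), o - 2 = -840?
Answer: -2065543100/4059137751 ≈ -0.50886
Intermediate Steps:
o = -838 (o = 2 - 840 = -838)
P(m) = -20 + m (P(m) = m - 20 = -20 + m)
R = -35 (R = 256 - 97*3 = 256 - 1*291 = 256 - 291 = -35)
Z(q, f) = (-838 + f)/(f + q) (Z(q, f) = (f - 838)/(q + f) = (-838 + f)/(f + q))
(-2015129 + R)/(3960133 + Z(P(-16), -2014)) = (-2015129 - 35)/(3960133 + (-838 - 2014)/(-2014 + (-20 - 16))) = -2015164/(3960133 - 2852/(-2014 - 36)) = -2015164/(3960133 - 2852/(-2050)) = -2015164/(3960133 - 1/2050*(-2852)) = -2015164/(3960133 + 1426/1025) = -2015164/4059137751/1025 = -2015164*1025/4059137751 = -2065543100/4059137751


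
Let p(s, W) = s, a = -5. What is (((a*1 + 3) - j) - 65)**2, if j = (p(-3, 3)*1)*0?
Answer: 4489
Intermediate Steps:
j = 0 (j = -3*1*0 = -3*0 = 0)
(((a*1 + 3) - j) - 65)**2 = (((-5*1 + 3) - 1*0) - 65)**2 = (((-5 + 3) + 0) - 65)**2 = ((-2 + 0) - 65)**2 = (-2 - 65)**2 = (-67)**2 = 4489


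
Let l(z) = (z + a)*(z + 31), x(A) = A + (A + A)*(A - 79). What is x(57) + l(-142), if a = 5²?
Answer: 10536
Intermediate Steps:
a = 25
x(A) = A + 2*A*(-79 + A) (x(A) = A + (2*A)*(-79 + A) = A + 2*A*(-79 + A))
l(z) = (25 + z)*(31 + z) (l(z) = (z + 25)*(z + 31) = (25 + z)*(31 + z))
x(57) + l(-142) = 57*(-157 + 2*57) + (775 + (-142)² + 56*(-142)) = 57*(-157 + 114) + (775 + 20164 - 7952) = 57*(-43) + 12987 = -2451 + 12987 = 10536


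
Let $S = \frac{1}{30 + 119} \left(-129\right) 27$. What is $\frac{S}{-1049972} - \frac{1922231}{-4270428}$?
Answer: $\frac{18796243393937}{41755665273399} \approx 0.45015$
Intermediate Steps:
$S = - \frac{3483}{149}$ ($S = \frac{1}{149} \left(-129\right) 27 = \left(- \frac{129}{149}\right) 27 = - \frac{3483}{149} \approx -23.376$)
$\frac{S}{-1049972} - \frac{1922231}{-4270428} = - \frac{3483}{149 \left(-1049972\right)} - \frac{1922231}{-4270428} = \left(- \frac{3483}{149}\right) \left(- \frac{1}{1049972}\right) - - \frac{1922231}{4270428} = \frac{3483}{156445828} + \frac{1922231}{4270428} = \frac{18796243393937}{41755665273399}$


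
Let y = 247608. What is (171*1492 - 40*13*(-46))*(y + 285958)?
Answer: 148892659432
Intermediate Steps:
(171*1492 - 40*13*(-46))*(y + 285958) = (171*1492 - 40*13*(-46))*(247608 + 285958) = (255132 - 520*(-46))*533566 = (255132 + 23920)*533566 = 279052*533566 = 148892659432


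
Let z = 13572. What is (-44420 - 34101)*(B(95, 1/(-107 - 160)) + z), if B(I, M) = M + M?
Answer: -284538275162/267 ≈ -1.0657e+9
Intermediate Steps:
B(I, M) = 2*M
(-44420 - 34101)*(B(95, 1/(-107 - 160)) + z) = (-44420 - 34101)*(2/(-107 - 160) + 13572) = -78521*(2/(-267) + 13572) = -78521*(2*(-1/267) + 13572) = -78521*(-2/267 + 13572) = -78521*3623722/267 = -284538275162/267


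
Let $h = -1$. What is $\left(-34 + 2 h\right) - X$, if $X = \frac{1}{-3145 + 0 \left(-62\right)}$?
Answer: $- \frac{113219}{3145} \approx -36.0$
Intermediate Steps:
$X = - \frac{1}{3145}$ ($X = \frac{1}{-3145 + 0} = \frac{1}{-3145} = - \frac{1}{3145} \approx -0.00031797$)
$\left(-34 + 2 h\right) - X = \left(-34 + 2 \left(-1\right)\right) - - \frac{1}{3145} = \left(-34 - 2\right) + \frac{1}{3145} = -36 + \frac{1}{3145} = - \frac{113219}{3145}$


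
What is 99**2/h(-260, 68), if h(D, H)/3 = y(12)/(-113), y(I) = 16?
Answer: -369171/16 ≈ -23073.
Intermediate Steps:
h(D, H) = -48/113 (h(D, H) = 3*(16/(-113)) = 3*(16*(-1/113)) = 3*(-16/113) = -48/113)
99**2/h(-260, 68) = 99**2/(-48/113) = 9801*(-113/48) = -369171/16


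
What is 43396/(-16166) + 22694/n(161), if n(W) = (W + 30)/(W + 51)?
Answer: 38884203306/1543853 ≈ 25186.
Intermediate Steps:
n(W) = (30 + W)/(51 + W)
43396/(-16166) + 22694/n(161) = 43396/(-16166) + 22694/(((30 + 161)/(51 + 161))) = 43396*(-1/16166) + 22694/((191/212)) = -21698/8083 + 22694/(((1/212)*191)) = -21698/8083 + 22694/(191/212) = -21698/8083 + 22694*(212/191) = -21698/8083 + 4811128/191 = 38884203306/1543853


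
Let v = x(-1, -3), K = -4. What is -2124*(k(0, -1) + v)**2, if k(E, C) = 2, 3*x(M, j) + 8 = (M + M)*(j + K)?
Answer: -33984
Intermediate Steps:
x(M, j) = -8/3 + 2*M*(-4 + j)/3 (x(M, j) = -8/3 + ((M + M)*(j - 4))/3 = -8/3 + ((2*M)*(-4 + j))/3 = -8/3 + (2*M*(-4 + j))/3 = -8/3 + 2*M*(-4 + j)/3)
v = 2 (v = -8/3 - 8/3*(-1) + (2/3)*(-1)*(-3) = -8/3 + 8/3 + 2 = 2)
-2124*(k(0, -1) + v)**2 = -2124*(2 + 2)**2 = -2124*4**2 = -2124*16 = -33984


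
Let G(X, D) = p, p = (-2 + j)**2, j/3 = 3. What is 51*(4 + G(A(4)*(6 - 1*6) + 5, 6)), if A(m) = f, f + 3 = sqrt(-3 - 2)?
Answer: 2703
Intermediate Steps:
j = 9 (j = 3*3 = 9)
f = -3 + I*sqrt(5) (f = -3 + sqrt(-3 - 2) = -3 + sqrt(-5) = -3 + I*sqrt(5) ≈ -3.0 + 2.2361*I)
A(m) = -3 + I*sqrt(5)
p = 49 (p = (-2 + 9)**2 = 7**2 = 49)
G(X, D) = 49
51*(4 + G(A(4)*(6 - 1*6) + 5, 6)) = 51*(4 + 49) = 51*53 = 2703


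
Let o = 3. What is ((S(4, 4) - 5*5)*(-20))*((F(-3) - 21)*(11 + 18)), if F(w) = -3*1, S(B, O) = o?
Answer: -306240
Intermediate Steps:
S(B, O) = 3
F(w) = -3
((S(4, 4) - 5*5)*(-20))*((F(-3) - 21)*(11 + 18)) = ((3 - 5*5)*(-20))*((-3 - 21)*(11 + 18)) = ((3 - 25)*(-20))*(-24*29) = -22*(-20)*(-696) = 440*(-696) = -306240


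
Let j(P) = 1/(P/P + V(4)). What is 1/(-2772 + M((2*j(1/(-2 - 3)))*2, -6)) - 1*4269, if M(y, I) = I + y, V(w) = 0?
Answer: -11842207/2774 ≈ -4269.0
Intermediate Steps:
j(P) = 1 (j(P) = 1/(P/P + 0) = 1/(1 + 0) = 1/1 = 1)
1/(-2772 + M((2*j(1/(-2 - 3)))*2, -6)) - 1*4269 = 1/(-2772 + (-6 + (2*1)*2)) - 1*4269 = 1/(-2772 + (-6 + 2*2)) - 4269 = 1/(-2772 + (-6 + 4)) - 4269 = 1/(-2772 - 2) - 4269 = 1/(-2774) - 4269 = -1/2774 - 4269 = -11842207/2774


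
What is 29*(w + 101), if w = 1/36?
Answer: 105473/36 ≈ 2929.8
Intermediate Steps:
w = 1/36 ≈ 0.027778
29*(w + 101) = 29*(1/36 + 101) = 29*(3637/36) = 105473/36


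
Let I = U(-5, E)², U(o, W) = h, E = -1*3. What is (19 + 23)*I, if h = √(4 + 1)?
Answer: 210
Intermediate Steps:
E = -3
h = √5 ≈ 2.2361
U(o, W) = √5
I = 5 (I = (√5)² = 5)
(19 + 23)*I = (19 + 23)*5 = 42*5 = 210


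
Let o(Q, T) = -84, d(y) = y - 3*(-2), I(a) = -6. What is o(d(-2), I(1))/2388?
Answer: -7/199 ≈ -0.035176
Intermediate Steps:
d(y) = 6 + y (d(y) = y + 6 = 6 + y)
o(d(-2), I(1))/2388 = -84/2388 = -84*1/2388 = -7/199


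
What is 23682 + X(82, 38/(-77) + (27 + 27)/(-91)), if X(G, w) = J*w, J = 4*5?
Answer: 23683922/1001 ≈ 23660.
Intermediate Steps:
J = 20
X(G, w) = 20*w
23682 + X(82, 38/(-77) + (27 + 27)/(-91)) = 23682 + 20*(38/(-77) + (27 + 27)/(-91)) = 23682 + 20*(38*(-1/77) + 54*(-1/91)) = 23682 + 20*(-38/77 - 54/91) = 23682 + 20*(-1088/1001) = 23682 - 21760/1001 = 23683922/1001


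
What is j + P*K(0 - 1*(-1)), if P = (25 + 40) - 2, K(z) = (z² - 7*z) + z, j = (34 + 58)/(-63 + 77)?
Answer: -2159/7 ≈ -308.43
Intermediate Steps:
j = 46/7 (j = 92/14 = 92*(1/14) = 46/7 ≈ 6.5714)
K(z) = z² - 6*z
P = 63 (P = 65 - 2 = 63)
j + P*K(0 - 1*(-1)) = 46/7 + 63*((0 - 1*(-1))*(-6 + (0 - 1*(-1)))) = 46/7 + 63*((0 + 1)*(-6 + (0 + 1))) = 46/7 + 63*(1*(-6 + 1)) = 46/7 + 63*(1*(-5)) = 46/7 + 63*(-5) = 46/7 - 315 = -2159/7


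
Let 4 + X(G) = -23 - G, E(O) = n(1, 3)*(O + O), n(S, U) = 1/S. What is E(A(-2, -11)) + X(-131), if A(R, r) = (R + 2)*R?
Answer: 104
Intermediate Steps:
A(R, r) = R*(2 + R) (A(R, r) = (2 + R)*R = R*(2 + R))
E(O) = 2*O (E(O) = (O + O)/1 = 1*(2*O) = 2*O)
X(G) = -27 - G (X(G) = -4 + (-23 - G) = -27 - G)
E(A(-2, -11)) + X(-131) = 2*(-2*(2 - 2)) + (-27 - 1*(-131)) = 2*(-2*0) + (-27 + 131) = 2*0 + 104 = 0 + 104 = 104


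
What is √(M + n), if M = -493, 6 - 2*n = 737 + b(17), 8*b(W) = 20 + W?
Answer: I*√13773/4 ≈ 29.34*I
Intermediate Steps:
b(W) = 5/2 + W/8 (b(W) = (20 + W)/8 = 5/2 + W/8)
n = -5885/16 (n = 3 - (737 + (5/2 + (⅛)*17))/2 = 3 - (737 + (5/2 + 17/8))/2 = 3 - (737 + 37/8)/2 = 3 - ½*5933/8 = 3 - 5933/16 = -5885/16 ≈ -367.81)
√(M + n) = √(-493 - 5885/16) = √(-13773/16) = I*√13773/4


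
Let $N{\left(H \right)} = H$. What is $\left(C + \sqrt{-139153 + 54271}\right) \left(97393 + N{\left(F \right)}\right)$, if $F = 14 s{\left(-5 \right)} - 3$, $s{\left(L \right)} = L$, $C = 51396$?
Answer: $5001858720 + 97320 i \sqrt{84882} \approx 5.0019 \cdot 10^{9} + 2.8354 \cdot 10^{7} i$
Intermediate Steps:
$F = -73$ ($F = 14 \left(-5\right) - 3 = -70 - 3 = -73$)
$\left(C + \sqrt{-139153 + 54271}\right) \left(97393 + N{\left(F \right)}\right) = \left(51396 + \sqrt{-139153 + 54271}\right) \left(97393 - 73\right) = \left(51396 + \sqrt{-84882}\right) 97320 = \left(51396 + i \sqrt{84882}\right) 97320 = 5001858720 + 97320 i \sqrt{84882}$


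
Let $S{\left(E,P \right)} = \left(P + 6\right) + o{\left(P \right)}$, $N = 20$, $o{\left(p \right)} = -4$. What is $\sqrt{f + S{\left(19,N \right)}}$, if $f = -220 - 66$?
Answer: $2 i \sqrt{66} \approx 16.248 i$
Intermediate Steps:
$f = -286$
$S{\left(E,P \right)} = 2 + P$ ($S{\left(E,P \right)} = \left(P + 6\right) - 4 = \left(6 + P\right) - 4 = 2 + P$)
$\sqrt{f + S{\left(19,N \right)}} = \sqrt{-286 + \left(2 + 20\right)} = \sqrt{-286 + 22} = \sqrt{-264} = 2 i \sqrt{66}$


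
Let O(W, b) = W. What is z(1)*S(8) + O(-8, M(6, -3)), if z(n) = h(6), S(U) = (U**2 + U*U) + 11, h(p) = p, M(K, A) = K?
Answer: 826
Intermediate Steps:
S(U) = 11 + 2*U**2 (S(U) = (U**2 + U**2) + 11 = 2*U**2 + 11 = 11 + 2*U**2)
z(n) = 6
z(1)*S(8) + O(-8, M(6, -3)) = 6*(11 + 2*8**2) - 8 = 6*(11 + 2*64) - 8 = 6*(11 + 128) - 8 = 6*139 - 8 = 834 - 8 = 826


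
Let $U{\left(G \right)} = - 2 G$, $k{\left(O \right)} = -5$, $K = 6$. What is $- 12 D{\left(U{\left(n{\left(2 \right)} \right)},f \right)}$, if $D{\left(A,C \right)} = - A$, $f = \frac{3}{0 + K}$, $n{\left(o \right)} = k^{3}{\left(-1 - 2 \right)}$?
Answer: $3000$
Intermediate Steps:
$n{\left(o \right)} = -125$ ($n{\left(o \right)} = \left(-5\right)^{3} = -125$)
$f = \frac{1}{2}$ ($f = \frac{3}{0 + 6} = \frac{3}{6} = 3 \cdot \frac{1}{6} = \frac{1}{2} \approx 0.5$)
$- 12 D{\left(U{\left(n{\left(2 \right)} \right)},f \right)} = - 12 \left(- \left(-2\right) \left(-125\right)\right) = - 12 \left(\left(-1\right) 250\right) = \left(-12\right) \left(-250\right) = 3000$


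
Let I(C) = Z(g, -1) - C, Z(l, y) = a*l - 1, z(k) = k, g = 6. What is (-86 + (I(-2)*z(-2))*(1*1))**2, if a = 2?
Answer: 12544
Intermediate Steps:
Z(l, y) = -1 + 2*l (Z(l, y) = 2*l - 1 = -1 + 2*l)
I(C) = 11 - C (I(C) = (-1 + 2*6) - C = (-1 + 12) - C = 11 - C)
(-86 + (I(-2)*z(-2))*(1*1))**2 = (-86 + ((11 - 1*(-2))*(-2))*(1*1))**2 = (-86 + ((11 + 2)*(-2))*1)**2 = (-86 + (13*(-2))*1)**2 = (-86 - 26*1)**2 = (-86 - 26)**2 = (-112)**2 = 12544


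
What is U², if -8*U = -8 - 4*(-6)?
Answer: 4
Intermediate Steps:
U = -2 (U = -(-8 - 4*(-6))/8 = -(-8 + 24)/8 = -⅛*16 = -2)
U² = (-2)² = 4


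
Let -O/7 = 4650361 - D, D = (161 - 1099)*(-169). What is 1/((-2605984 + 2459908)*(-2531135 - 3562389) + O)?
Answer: 1/890086168951 ≈ 1.1235e-12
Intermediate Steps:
D = 158522 (D = -938*(-169) = 158522)
O = -31442873 (O = -7*(4650361 - 1*158522) = -7*(4650361 - 158522) = -7*4491839 = -31442873)
1/((-2605984 + 2459908)*(-2531135 - 3562389) + O) = 1/((-2605984 + 2459908)*(-2531135 - 3562389) - 31442873) = 1/(-146076*(-6093524) - 31442873) = 1/(890117611824 - 31442873) = 1/890086168951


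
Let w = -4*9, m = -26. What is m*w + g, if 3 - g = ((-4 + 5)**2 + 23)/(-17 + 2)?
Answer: 4703/5 ≈ 940.60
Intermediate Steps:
w = -36
g = 23/5 (g = 3 - ((-4 + 5)**2 + 23)/(-17 + 2) = 3 - (1**2 + 23)/(-15) = 3 - (1 + 23)*(-1)/15 = 3 - 24*(-1)/15 = 3 - 1*(-8/5) = 3 + 8/5 = 23/5 ≈ 4.6000)
m*w + g = -26*(-36) + 23/5 = 936 + 23/5 = 4703/5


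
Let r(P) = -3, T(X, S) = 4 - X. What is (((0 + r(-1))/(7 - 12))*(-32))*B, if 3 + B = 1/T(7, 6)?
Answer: 64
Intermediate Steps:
B = -10/3 (B = -3 + 1/(4 - 1*7) = -3 + 1/(4 - 7) = -3 + 1/(-3) = -3 + 1*(-⅓) = -3 - ⅓ = -10/3 ≈ -3.3333)
(((0 + r(-1))/(7 - 12))*(-32))*B = (((0 - 3)/(7 - 12))*(-32))*(-10/3) = (-3/(-5)*(-32))*(-10/3) = (-3*(-⅕)*(-32))*(-10/3) = ((⅗)*(-32))*(-10/3) = -96/5*(-10/3) = 64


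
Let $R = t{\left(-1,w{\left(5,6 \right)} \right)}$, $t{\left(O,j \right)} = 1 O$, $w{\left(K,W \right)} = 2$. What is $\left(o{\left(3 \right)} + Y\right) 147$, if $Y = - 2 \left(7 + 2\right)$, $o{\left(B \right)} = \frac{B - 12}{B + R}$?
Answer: $- \frac{6615}{2} \approx -3307.5$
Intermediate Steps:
$t{\left(O,j \right)} = O$
$R = -1$
$o{\left(B \right)} = \frac{-12 + B}{-1 + B}$ ($o{\left(B \right)} = \frac{B - 12}{B - 1} = \frac{-12 + B}{-1 + B}$)
$Y = -18$ ($Y = \left(-2\right) 9 = -18$)
$\left(o{\left(3 \right)} + Y\right) 147 = \left(\frac{-12 + 3}{-1 + 3} - 18\right) 147 = \left(\frac{1}{2} \left(-9\right) - 18\right) 147 = \left(- \frac{9}{2} - 18\right) 147 = \left(- \frac{45}{2}\right) 147 = - \frac{6615}{2}$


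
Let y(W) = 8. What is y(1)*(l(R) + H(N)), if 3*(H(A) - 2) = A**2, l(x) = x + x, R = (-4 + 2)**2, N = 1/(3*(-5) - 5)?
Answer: 12001/150 ≈ 80.007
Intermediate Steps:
N = -1/20 (N = 1/(-15 - 5) = 1/(-20) = -1/20 ≈ -0.050000)
R = 4 (R = (-2)**2 = 4)
l(x) = 2*x
H(A) = 2 + A**2/3
y(1)*(l(R) + H(N)) = 8*(2*4 + (2 + (-1/20)**2/3)) = 8*(8 + (2 + (1/3)*(1/400))) = 8*(8 + (2 + 1/1200)) = 8*(8 + 2401/1200) = 8*(12001/1200) = 12001/150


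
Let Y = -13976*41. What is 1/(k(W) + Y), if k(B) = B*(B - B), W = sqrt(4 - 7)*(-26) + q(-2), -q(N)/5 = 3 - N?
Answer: -1/573016 ≈ -1.7452e-6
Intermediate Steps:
q(N) = -15 + 5*N (q(N) = -5*(3 - N) = -15 + 5*N)
Y = -573016
W = -25 - 26*I*sqrt(3) (W = sqrt(4 - 7)*(-26) + (-15 + 5*(-2)) = sqrt(-3)*(-26) + (-15 - 10) = (I*sqrt(3))*(-26) - 25 = -26*I*sqrt(3) - 25 = -25 - 26*I*sqrt(3) ≈ -25.0 - 45.033*I)
k(B) = 0 (k(B) = B*0 = 0)
1/(k(W) + Y) = 1/(0 - 573016) = 1/(-573016) = -1/573016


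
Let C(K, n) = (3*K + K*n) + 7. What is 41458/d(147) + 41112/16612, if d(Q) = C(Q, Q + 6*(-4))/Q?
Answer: 3642882420/10992991 ≈ 331.38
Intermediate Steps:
C(K, n) = 7 + 3*K + K*n
d(Q) = (7 + 3*Q + Q*(-24 + Q))/Q (d(Q) = (7 + 3*Q + Q*(Q + 6*(-4)))/Q = (7 + 3*Q + Q*(Q - 24))/Q = (7 + 3*Q + Q*(-24 + Q))/Q)
41458/d(147) + 41112/16612 = 41458/(-21 + 147 + 7/147) + 41112/16612 = 41458/(-21 + 147 + 7*(1/147)) + 41112*(1/16612) = 41458/(-21 + 147 + 1/21) + 10278/4153 = 41458/(2647/21) + 10278/4153 = 41458*(21/2647) + 10278/4153 = 870618/2647 + 10278/4153 = 3642882420/10992991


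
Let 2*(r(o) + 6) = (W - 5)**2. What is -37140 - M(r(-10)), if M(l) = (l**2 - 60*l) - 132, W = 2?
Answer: -148401/4 ≈ -37100.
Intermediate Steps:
r(o) = -3/2 (r(o) = -6 + (2 - 5)**2/2 = -6 + (1/2)*(-3)**2 = -6 + (1/2)*9 = -6 + 9/2 = -3/2)
M(l) = -132 + l**2 - 60*l
-37140 - M(r(-10)) = -37140 - (-132 + (-3/2)**2 - 60*(-3/2)) = -37140 - (-132 + 9/4 + 90) = -37140 - 1*(-159/4) = -37140 + 159/4 = -148401/4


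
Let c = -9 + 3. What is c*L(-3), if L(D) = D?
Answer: 18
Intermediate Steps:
c = -6
c*L(-3) = -6*(-3) = 18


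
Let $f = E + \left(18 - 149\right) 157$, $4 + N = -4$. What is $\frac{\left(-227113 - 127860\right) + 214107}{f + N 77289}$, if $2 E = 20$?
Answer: $\frac{12806}{58079} \approx 0.22049$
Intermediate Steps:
$N = -8$ ($N = -4 - 4 = -8$)
$E = 10$ ($E = \frac{1}{2} \cdot 20 = 10$)
$f = -20557$ ($f = 10 + \left(18 - 149\right) 157 = 10 - 20567 = -20557$)
$\frac{\left(-227113 - 127860\right) + 214107}{f + N 77289} = \frac{\left(-227113 - 127860\right) + 214107}{-20557 - 618312} = \frac{-354973 + 214107}{-20557 - 618312} = - \frac{140866}{-638869} = \left(-140866\right) \left(- \frac{1}{638869}\right) = \frac{12806}{58079}$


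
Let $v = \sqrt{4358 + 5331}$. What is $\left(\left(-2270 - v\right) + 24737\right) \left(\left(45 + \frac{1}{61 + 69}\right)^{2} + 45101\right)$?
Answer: $\frac{17893642216167}{16900} - \frac{796441101 \sqrt{9689}}{16900} \approx 1.0542 \cdot 10^{9}$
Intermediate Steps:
$v = \sqrt{9689} \approx 98.433$
$\left(\left(-2270 - v\right) + 24737\right) \left(\left(45 + \frac{1}{61 + 69}\right)^{2} + 45101\right) = \left(\left(-2270 - \sqrt{9689}\right) + 24737\right) \left(\left(45 + \frac{1}{61 + 69}\right)^{2} + 45101\right) = \left(22467 - \sqrt{9689}\right) \left(\left(45 + \frac{1}{130}\right)^{2} + 45101\right) = \left(22467 - \sqrt{9689}\right) \left(\left(\frac{5851}{130}\right)^{2} + 45101\right) = \left(22467 - \sqrt{9689}\right) \left(\frac{34234201}{16900} + 45101\right) = \left(22467 - \sqrt{9689}\right) \frac{796441101}{16900} = \frac{17893642216167}{16900} - \frac{796441101 \sqrt{9689}}{16900}$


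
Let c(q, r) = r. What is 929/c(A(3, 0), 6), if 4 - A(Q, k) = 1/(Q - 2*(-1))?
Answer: 929/6 ≈ 154.83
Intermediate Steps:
A(Q, k) = 4 - 1/(2 + Q) (A(Q, k) = 4 - 1/(Q - 2*(-1)) = 4 - 1/(Q + 2) = 4 - 1/(2 + Q))
929/c(A(3, 0), 6) = 929/6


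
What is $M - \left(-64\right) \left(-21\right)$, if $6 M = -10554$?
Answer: $-3103$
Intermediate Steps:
$M = -1759$ ($M = \frac{1}{6} \left(-10554\right) = -1759$)
$M - \left(-64\right) \left(-21\right) = -1759 - \left(-64\right) \left(-21\right) = -1759 - 1344 = -3103$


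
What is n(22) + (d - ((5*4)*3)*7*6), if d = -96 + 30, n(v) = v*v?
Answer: -2102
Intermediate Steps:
n(v) = v**2
d = -66
n(22) + (d - ((5*4)*3)*7*6) = 22**2 + (-66 - ((5*4)*3)*7*6) = 484 + (-66 - (20*3)*7*6) = 484 + (-66 - 60*7*6) = 484 + (-66 - 420*6) = 484 + (-66 - 1*2520) = 484 + (-66 - 2520) = 484 - 2586 = -2102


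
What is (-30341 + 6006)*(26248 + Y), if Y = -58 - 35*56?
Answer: -589637050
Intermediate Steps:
Y = -2018 (Y = -58 - 1960 = -2018)
(-30341 + 6006)*(26248 + Y) = (-30341 + 6006)*(26248 - 2018) = -24335*24230 = -589637050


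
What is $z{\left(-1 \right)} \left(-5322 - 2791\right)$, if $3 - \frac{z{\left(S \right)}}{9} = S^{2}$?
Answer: $-146034$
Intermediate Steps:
$z{\left(S \right)} = 27 - 9 S^{2}$
$z{\left(-1 \right)} \left(-5322 - 2791\right) = \left(27 - 9 \left(-1\right)^{2}\right) \left(-5322 - 2791\right) = \left(27 - 9\right) \left(-5322 - 2791\right) = \left(27 - 9\right) \left(-8113\right) = 18 \left(-8113\right) = -146034$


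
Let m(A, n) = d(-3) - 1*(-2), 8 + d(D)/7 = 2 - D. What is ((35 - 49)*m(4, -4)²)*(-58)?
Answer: 293132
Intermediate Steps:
d(D) = -42 - 7*D (d(D) = -56 + 7*(2 - D) = -56 + (14 - 7*D) = -42 - 7*D)
m(A, n) = -19 (m(A, n) = (-42 - 7*(-3)) - 1*(-2) = (-42 + 21) + 2 = -21 + 2 = -19)
((35 - 49)*m(4, -4)²)*(-58) = ((35 - 49)*(-19)²)*(-58) = -14*361*(-58) = -5054*(-58) = 293132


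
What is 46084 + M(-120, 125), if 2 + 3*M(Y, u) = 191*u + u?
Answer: 162250/3 ≈ 54083.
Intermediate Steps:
M(Y, u) = -2/3 + 64*u (M(Y, u) = -2/3 + (191*u + u)/3 = -2/3 + (192*u)/3 = -2/3 + 64*u)
46084 + M(-120, 125) = 46084 + (-2/3 + 64*125) = 46084 + (-2/3 + 8000) = 46084 + 23998/3 = 162250/3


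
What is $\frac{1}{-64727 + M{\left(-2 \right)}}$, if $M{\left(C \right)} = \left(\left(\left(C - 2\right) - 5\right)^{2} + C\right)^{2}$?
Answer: $- \frac{1}{58486} \approx -1.7098 \cdot 10^{-5}$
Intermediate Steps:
$M{\left(C \right)} = \left(C + \left(-7 + C\right)^{2}\right)^{2}$ ($M{\left(C \right)} = \left(\left(\left(C - 2\right) - 5\right)^{2} + C\right)^{2} = \left(\left(\left(-2 + C\right) - 5\right)^{2} + C\right)^{2} = \left(\left(-7 + C\right)^{2} + C\right)^{2} = \left(C + \left(-7 + C\right)^{2}\right)^{2}$)
$\frac{1}{-64727 + M{\left(-2 \right)}} = \frac{1}{-64727 + \left(-2 + \left(-7 - 2\right)^{2}\right)^{2}} = \frac{1}{-64727 + \left(-2 + \left(-9\right)^{2}\right)^{2}} = \frac{1}{-64727 + \left(-2 + 81\right)^{2}} = \frac{1}{-64727 + 79^{2}} = \frac{1}{-64727 + 6241} = \frac{1}{-58486} = - \frac{1}{58486}$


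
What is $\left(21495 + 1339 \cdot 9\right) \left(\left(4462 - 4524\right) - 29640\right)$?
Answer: $-996383292$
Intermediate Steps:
$\left(21495 + 1339 \cdot 9\right) \left(\left(4462 - 4524\right) - 29640\right) = \left(21495 + 12051\right) \left(\left(4462 - 4524\right) - 29640\right) = 33546 \left(-62 - 29640\right) = 33546 \left(-29702\right) = -996383292$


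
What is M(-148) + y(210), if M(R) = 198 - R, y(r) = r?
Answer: 556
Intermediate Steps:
M(-148) + y(210) = (198 - 1*(-148)) + 210 = (198 + 148) + 210 = 346 + 210 = 556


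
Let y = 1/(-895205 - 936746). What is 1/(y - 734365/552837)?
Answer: -1012770294987/1345321248952 ≈ -0.75281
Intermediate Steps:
y = -1/1831951 (y = 1/(-1831951) = -1/1831951 ≈ -5.4587e-7)
1/(y - 734365/552837) = 1/(-1/1831951 - 734365/552837) = 1/(-1345321248952/1012770294987) = -1012770294987/1345321248952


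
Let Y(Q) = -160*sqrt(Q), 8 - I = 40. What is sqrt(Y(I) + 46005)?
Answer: sqrt(46005 - 640*I*sqrt(2)) ≈ 214.5 - 2.11*I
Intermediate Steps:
I = -32 (I = 8 - 1*40 = 8 - 40 = -32)
sqrt(Y(I) + 46005) = sqrt(-640*I*sqrt(2) + 46005) = sqrt(46005 - 640*I*sqrt(2))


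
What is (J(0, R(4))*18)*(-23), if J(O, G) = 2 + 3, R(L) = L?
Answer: -2070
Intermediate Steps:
J(O, G) = 5
(J(0, R(4))*18)*(-23) = (5*18)*(-23) = 90*(-23) = -2070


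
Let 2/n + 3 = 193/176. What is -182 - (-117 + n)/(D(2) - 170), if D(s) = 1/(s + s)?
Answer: -41556818/227465 ≈ -182.70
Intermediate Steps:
D(s) = 1/(2*s)
n = -352/335 (n = 2/(-3 + 193/176) = 2/(-335/176) = 2*(-176/335) = -352/335 ≈ -1.0507)
-182 - (-117 + n)/(D(2) - 170) = -182 - (-117 - 352/335)/((1/2)/2 - 170) = -182 - (-39547)/(335*((1/2)*(1/2) - 170)) = -182 - (-39547)/(335*(1/4 - 170)) = -182 - (-39547)/(335*(-679/4)) = -182 - (-39547)*(-4)/(335*679) = -182 - 1*158188/227465 = -182 - 158188/227465 = -41556818/227465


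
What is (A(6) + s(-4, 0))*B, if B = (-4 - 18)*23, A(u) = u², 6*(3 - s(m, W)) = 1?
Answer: -58949/3 ≈ -19650.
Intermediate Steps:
s(m, W) = 17/6 (s(m, W) = 3 - ⅙*1 = 3 - ⅙ = 17/6)
B = -506 (B = -22*23 = -506)
(A(6) + s(-4, 0))*B = (6² + 17/6)*(-506) = (36 + 17/6)*(-506) = (233/6)*(-506) = -58949/3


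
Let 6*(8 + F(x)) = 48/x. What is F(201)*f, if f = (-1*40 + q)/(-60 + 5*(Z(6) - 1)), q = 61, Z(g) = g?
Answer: 320/67 ≈ 4.7761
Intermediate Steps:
f = -⅗ (f = (-1*40 + 61)/(-60 + 5*(6 - 1)) = (-40 + 61)/(-60 + 5*5) = 21/(-60 + 25) = 21/(-35) = 21*(-1/35) = -⅗ ≈ -0.60000)
F(x) = -8 + 8/x (F(x) = -8 + (48/x)/6 = -8 + 8/x)
F(201)*f = (-8 + 8/201)*(-⅗) = -1600/201*(-⅗) = 320/67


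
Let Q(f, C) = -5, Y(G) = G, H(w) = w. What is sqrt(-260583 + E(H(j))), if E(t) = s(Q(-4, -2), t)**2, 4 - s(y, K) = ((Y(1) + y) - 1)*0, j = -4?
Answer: I*sqrt(260567) ≈ 510.46*I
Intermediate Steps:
s(y, K) = 4 (s(y, K) = 4 - ((1 + y) - 1)*0 = 4 - y*0 = 4 - 1*0 = 4 + 0 = 4)
E(t) = 16 (E(t) = 4**2 = 16)
sqrt(-260583 + E(H(j))) = sqrt(-260583 + 16) = sqrt(-260567) = I*sqrt(260567)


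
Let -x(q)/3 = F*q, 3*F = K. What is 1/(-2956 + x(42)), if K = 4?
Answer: -1/3124 ≈ -0.00032010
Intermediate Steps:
F = 4/3 (F = (⅓)*4 = 4/3 ≈ 1.3333)
x(q) = -4*q
1/(-2956 + x(42)) = 1/(-2956 - 4*42) = 1/(-2956 - 168) = 1/(-3124) = -1/3124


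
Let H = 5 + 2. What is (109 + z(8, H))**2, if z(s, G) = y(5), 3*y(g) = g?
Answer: 110224/9 ≈ 12247.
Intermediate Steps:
H = 7
y(g) = g/3
z(s, G) = 5/3 (z(s, G) = (1/3)*5 = 5/3)
(109 + z(8, H))**2 = (109 + 5/3)**2 = (332/3)**2 = 110224/9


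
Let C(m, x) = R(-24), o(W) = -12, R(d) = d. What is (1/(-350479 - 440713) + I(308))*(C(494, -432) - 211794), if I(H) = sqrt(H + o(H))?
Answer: 105909/395596 - 423636*sqrt(74) ≈ -3.6443e+6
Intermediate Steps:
C(m, x) = -24
I(H) = sqrt(-12 + H) (I(H) = sqrt(H - 12) = sqrt(-12 + H))
(1/(-350479 - 440713) + I(308))*(C(494, -432) - 211794) = (1/(-350479 - 440713) + sqrt(-12 + 308))*(-24 - 211794) = (1/(-791192) + sqrt(296))*(-211818) = (-1/791192 + 2*sqrt(74))*(-211818) = 105909/395596 - 423636*sqrt(74)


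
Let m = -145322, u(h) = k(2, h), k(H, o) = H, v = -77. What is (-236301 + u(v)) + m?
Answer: -381621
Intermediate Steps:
u(h) = 2
(-236301 + u(v)) + m = (-236301 + 2) - 145322 = -236299 - 145322 = -381621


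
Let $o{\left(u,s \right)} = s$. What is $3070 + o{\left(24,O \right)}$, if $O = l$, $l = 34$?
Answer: $3104$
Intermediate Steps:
$O = 34$
$3070 + o{\left(24,O \right)} = 3070 + 34 = 3104$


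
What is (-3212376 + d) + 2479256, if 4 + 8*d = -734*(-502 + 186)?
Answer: -1408255/2 ≈ -7.0413e+5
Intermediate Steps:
d = 57985/2 (d = -1/2 + (-734*(-502 + 186))/8 = -1/2 + (-734*(-316))/8 = -1/2 + (1/8)*231944 = -1/2 + 28993 = 57985/2 ≈ 28993.)
(-3212376 + d) + 2479256 = (-3212376 + 57985/2) + 2479256 = -6366767/2 + 2479256 = -1408255/2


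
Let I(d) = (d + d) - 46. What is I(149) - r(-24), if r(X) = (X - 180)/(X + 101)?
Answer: 19608/77 ≈ 254.65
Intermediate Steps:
I(d) = -46 + 2*d (I(d) = 2*d - 46 = -46 + 2*d)
r(X) = (-180 + X)/(101 + X)
I(149) - r(-24) = (-46 + 2*149) - (-180 - 24)/(101 - 24) = (-46 + 298) - (-204)/77 = 252 - (-204)/77 = 252 - 1*(-204/77) = 252 + 204/77 = 19608/77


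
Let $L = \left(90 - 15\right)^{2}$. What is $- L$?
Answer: $-5625$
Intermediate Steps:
$L = 5625$ ($L = 75^{2} = 5625$)
$- L = \left(-1\right) 5625 = -5625$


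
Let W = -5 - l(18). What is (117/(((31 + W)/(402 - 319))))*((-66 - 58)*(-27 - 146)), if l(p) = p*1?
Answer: 52080093/2 ≈ 2.6040e+7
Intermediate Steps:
l(p) = p
W = -23 (W = -5 - 1*18 = -5 - 18 = -23)
(117/(((31 + W)/(402 - 319))))*((-66 - 58)*(-27 - 146)) = (117/(((31 - 23)/(402 - 319))))*((-66 - 58)*(-27 - 146)) = (117/((8/83)))*(-124*(-173)) = (117/((8*(1/83))))*21452 = (117/(8/83))*21452 = (117*(83/8))*21452 = (9711/8)*21452 = 52080093/2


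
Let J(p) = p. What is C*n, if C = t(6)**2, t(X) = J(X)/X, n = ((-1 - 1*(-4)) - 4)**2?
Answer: 1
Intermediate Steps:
n = 1 (n = ((-1 + 4) - 4)**2 = (3 - 4)**2 = (-1)**2 = 1)
t(X) = 1 (t(X) = X/X = 1)
C = 1 (C = 1**2 = 1)
C*n = 1*1 = 1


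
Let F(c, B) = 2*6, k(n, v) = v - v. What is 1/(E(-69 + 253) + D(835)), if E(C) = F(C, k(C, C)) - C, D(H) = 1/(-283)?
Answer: -283/48677 ≈ -0.0058138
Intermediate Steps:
k(n, v) = 0
D(H) = -1/283
F(c, B) = 12
E(C) = 12 - C
1/(E(-69 + 253) + D(835)) = 1/((12 - (-69 + 253)) - 1/283) = 1/((12 - 1*184) - 1/283) = 1/((12 - 184) - 1/283) = 1/(-172 - 1/283) = 1/(-48677/283) = -283/48677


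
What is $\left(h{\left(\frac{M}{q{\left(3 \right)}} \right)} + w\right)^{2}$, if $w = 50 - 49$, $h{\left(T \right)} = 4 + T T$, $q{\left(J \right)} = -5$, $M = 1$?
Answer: $\frac{15876}{625} \approx 25.402$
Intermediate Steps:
$h{\left(T \right)} = 4 + T^{2}$
$w = 1$
$\left(h{\left(\frac{M}{q{\left(3 \right)}} \right)} + w\right)^{2} = \left(\left(4 + \left(1 \frac{1}{-5}\right)^{2}\right) + 1\right)^{2} = \left(\left(4 + \left(1 \left(- \frac{1}{5}\right)\right)^{2}\right) + 1\right)^{2} = \left(\left(4 + \left(- \frac{1}{5}\right)^{2}\right) + 1\right)^{2} = \left(\left(4 + \frac{1}{25}\right) + 1\right)^{2} = \left(\frac{101}{25} + 1\right)^{2} = \left(\frac{126}{25}\right)^{2} = \frac{15876}{625}$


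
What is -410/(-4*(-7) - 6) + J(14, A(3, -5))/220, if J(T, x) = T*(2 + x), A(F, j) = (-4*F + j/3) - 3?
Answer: -3229/165 ≈ -19.570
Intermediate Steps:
A(F, j) = -3 - 4*F + j/3 (A(F, j) = (-4*F + j/3) - 3 = -3 - 4*F + j/3)
-410/(-4*(-7) - 6) + J(14, A(3, -5))/220 = -410/(-4*(-7) - 6) + (14*(2 + (-3 - 4*3 + (⅓)*(-5))))/220 = -410/(28 - 6) + (14*(2 + (-3 - 12 - 5/3)))*(1/220) = -410/22 + (14*(2 - 50/3))*(1/220) = -410*1/22 + (14*(-44/3))*(1/220) = -205/11 - 616/3*1/220 = -205/11 - 14/15 = -3229/165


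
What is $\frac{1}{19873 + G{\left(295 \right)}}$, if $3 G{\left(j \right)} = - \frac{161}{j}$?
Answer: $\frac{885}{17587444} \approx 5.032 \cdot 10^{-5}$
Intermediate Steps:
$G{\left(j \right)} = - \frac{161}{3 j}$ ($G{\left(j \right)} = \frac{\left(-161\right) \frac{1}{j}}{3} = - \frac{161}{3 j}$)
$\frac{1}{19873 + G{\left(295 \right)}} = \frac{1}{19873 - \frac{161}{3 \cdot 295}} = \frac{1}{19873 - \frac{161}{885}} = \frac{1}{\frac{17587444}{885}} = \frac{885}{17587444}$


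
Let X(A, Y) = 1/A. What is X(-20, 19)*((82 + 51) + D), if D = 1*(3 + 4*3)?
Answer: -37/5 ≈ -7.4000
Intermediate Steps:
X(A, Y) = 1/A
D = 15 (D = 1*(3 + 12) = 1*15 = 15)
X(-20, 19)*((82 + 51) + D) = ((82 + 51) + 15)/(-20) = -(133 + 15)/20 = -1/20*148 = -37/5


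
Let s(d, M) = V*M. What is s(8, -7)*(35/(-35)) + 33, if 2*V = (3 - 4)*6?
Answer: 12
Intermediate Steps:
V = -3 (V = ((3 - 4)*6)/2 = (-1*6)/2 = (½)*(-6) = -3)
s(d, M) = -3*M
s(8, -7)*(35/(-35)) + 33 = (-3*(-7))*(35/(-35)) + 33 = 21*(35*(-1/35)) + 33 = 21*(-1) + 33 = -21 + 33 = 12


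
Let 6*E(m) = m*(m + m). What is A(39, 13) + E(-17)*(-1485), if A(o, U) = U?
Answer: -143042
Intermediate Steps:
E(m) = m²/3 (E(m) = (m*(m + m))/6 = (m*(2*m))/6 = (2*m²)/6 = m²/3)
A(39, 13) + E(-17)*(-1485) = 13 + ((⅓)*(-17)²)*(-1485) = 13 + ((⅓)*289)*(-1485) = 13 + (289/3)*(-1485) = 13 - 143055 = -143042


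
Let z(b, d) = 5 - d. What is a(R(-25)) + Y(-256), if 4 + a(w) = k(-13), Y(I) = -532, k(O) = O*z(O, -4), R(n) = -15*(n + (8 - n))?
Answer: -653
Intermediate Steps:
R(n) = -120 (R(n) = -15*8 = -120)
k(O) = 9*O (k(O) = O*(5 - 1*(-4)) = O*(5 + 4) = O*9 = 9*O)
a(w) = -121 (a(w) = -4 + 9*(-13) = -4 - 117 = -121)
a(R(-25)) + Y(-256) = -121 - 532 = -653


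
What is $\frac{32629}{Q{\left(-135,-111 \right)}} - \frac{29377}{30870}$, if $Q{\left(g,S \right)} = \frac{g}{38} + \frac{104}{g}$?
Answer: $- \frac{77132553487}{10217970} \approx -7548.7$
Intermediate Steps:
$Q{\left(g,S \right)} = \frac{104}{g} + \frac{g}{38}$ ($Q{\left(g,S \right)} = g \frac{1}{38} + \frac{104}{g} = \frac{g}{38} + \frac{104}{g} = \frac{104}{g} + \frac{g}{38}$)
$\frac{32629}{Q{\left(-135,-111 \right)}} - \frac{29377}{30870} = \frac{32629}{\frac{104}{-135} + \frac{1}{38} \left(-135\right)} - \frac{29377}{30870} = \frac{32629}{104 \left(- \frac{1}{135}\right) - \frac{135}{38}} - \frac{29377}{30870} = \frac{32629}{- \frac{104}{135} - \frac{135}{38}} - \frac{29377}{30870} = \frac{32629}{- \frac{22177}{5130}} - \frac{29377}{30870} = 32629 \left(- \frac{5130}{22177}\right) - \frac{29377}{30870} = - \frac{2498310}{331} - \frac{29377}{30870} = - \frac{77132553487}{10217970}$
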